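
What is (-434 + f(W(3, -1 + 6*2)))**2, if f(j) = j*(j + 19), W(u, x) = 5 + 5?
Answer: 20736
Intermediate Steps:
W(u, x) = 10
f(j) = j*(19 + j)
(-434 + f(W(3, -1 + 6*2)))**2 = (-434 + 10*(19 + 10))**2 = (-434 + 10*29)**2 = (-434 + 290)**2 = (-144)**2 = 20736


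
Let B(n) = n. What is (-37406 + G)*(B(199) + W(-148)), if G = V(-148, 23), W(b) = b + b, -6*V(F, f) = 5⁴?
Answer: 21830917/6 ≈ 3.6385e+6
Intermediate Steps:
V(F, f) = -625/6 (V(F, f) = -⅙*5⁴ = -⅙*625 = -625/6)
W(b) = 2*b
G = -625/6 ≈ -104.17
(-37406 + G)*(B(199) + W(-148)) = (-37406 - 625/6)*(199 + 2*(-148)) = -225061*(199 - 296)/6 = -225061/6*(-97) = 21830917/6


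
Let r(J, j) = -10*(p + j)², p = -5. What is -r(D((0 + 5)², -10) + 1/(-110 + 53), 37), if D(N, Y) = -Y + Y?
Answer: 10240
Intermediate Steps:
D(N, Y) = 0
r(J, j) = -10*(-5 + j)²
-r(D((0 + 5)², -10) + 1/(-110 + 53), 37) = -(-10)*(-5 + 37)² = -(-10)*32² = -(-10)*1024 = -1*(-10240) = 10240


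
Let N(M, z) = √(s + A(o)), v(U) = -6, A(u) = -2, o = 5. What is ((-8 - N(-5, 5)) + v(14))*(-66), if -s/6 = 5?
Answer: 924 + 264*I*√2 ≈ 924.0 + 373.35*I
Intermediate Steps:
s = -30 (s = -6*5 = -30)
N(M, z) = 4*I*√2 (N(M, z) = √(-30 - 2) = √(-32) = 4*I*√2)
((-8 - N(-5, 5)) + v(14))*(-66) = ((-8 - 4*I*√2) - 6)*(-66) = (-14 - 4*I*√2)*(-66) = 924 + 264*I*√2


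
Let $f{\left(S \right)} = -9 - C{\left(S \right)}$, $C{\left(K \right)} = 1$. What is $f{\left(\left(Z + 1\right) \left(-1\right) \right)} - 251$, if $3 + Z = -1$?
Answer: $-261$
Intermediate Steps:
$Z = -4$ ($Z = -3 - 1 = -4$)
$f{\left(S \right)} = -10$ ($f{\left(S \right)} = -9 - 1 = -10$)
$f{\left(\left(Z + 1\right) \left(-1\right) \right)} - 251 = -10 - 251 = -261$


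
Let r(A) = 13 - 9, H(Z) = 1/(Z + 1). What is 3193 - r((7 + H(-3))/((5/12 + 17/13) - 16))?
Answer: 3189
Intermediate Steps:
H(Z) = 1/(1 + Z)
r(A) = 4
3193 - r((7 + H(-3))/((5/12 + 17/13) - 16)) = 3193 - 1*4 = 3193 - 4 = 3189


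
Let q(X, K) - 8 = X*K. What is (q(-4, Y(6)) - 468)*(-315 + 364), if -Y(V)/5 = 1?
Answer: -21560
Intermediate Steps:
Y(V) = -5 (Y(V) = -5*1 = -5)
q(X, K) = 8 + K*X (q(X, K) = 8 + X*K = 8 + K*X)
(q(-4, Y(6)) - 468)*(-315 + 364) = ((8 - 5*(-4)) - 468)*(-315 + 364) = ((8 + 20) - 468)*49 = (28 - 468)*49 = -440*49 = -21560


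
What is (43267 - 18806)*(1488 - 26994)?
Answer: -623902266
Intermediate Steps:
(43267 - 18806)*(1488 - 26994) = 24461*(-25506) = -623902266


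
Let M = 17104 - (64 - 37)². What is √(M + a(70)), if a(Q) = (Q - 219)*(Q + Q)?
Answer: I*√4485 ≈ 66.97*I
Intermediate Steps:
a(Q) = 2*Q*(-219 + Q) (a(Q) = (-219 + Q)*(2*Q) = 2*Q*(-219 + Q))
M = 16375 (M = 17104 - 1*27² = 17104 - 1*729 = 17104 - 729 = 16375)
√(M + a(70)) = √(16375 + 2*70*(-219 + 70)) = √(16375 + 2*70*(-149)) = √(16375 - 20860) = √(-4485) = I*√4485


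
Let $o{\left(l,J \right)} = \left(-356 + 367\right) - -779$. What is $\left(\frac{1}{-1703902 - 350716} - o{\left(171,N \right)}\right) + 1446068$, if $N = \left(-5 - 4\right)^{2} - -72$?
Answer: $\frac{2969494193803}{2054618} \approx 1.4453 \cdot 10^{6}$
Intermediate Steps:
$N = 153$ ($N = \left(-9\right)^{2} + 72 = 81 + 72 = 153$)
$o{\left(l,J \right)} = 790$ ($o{\left(l,J \right)} = 11 + 779 = 790$)
$\left(\frac{1}{-1703902 - 350716} - o{\left(171,N \right)}\right) + 1446068 = \left(\frac{1}{-1703902 - 350716} - 790\right) + 1446068 = \left(\frac{1}{-2054618} - 790\right) + 1446068 = \left(- \frac{1}{2054618} - 790\right) + 1446068 = - \frac{1623148221}{2054618} + 1446068 = \frac{2969494193803}{2054618}$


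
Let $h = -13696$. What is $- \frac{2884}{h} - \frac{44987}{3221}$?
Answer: $- \frac{151713147}{11028704} \approx -13.756$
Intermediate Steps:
$- \frac{2884}{h} - \frac{44987}{3221} = - \frac{2884}{-13696} - \frac{44987}{3221} = \left(-2884\right) \left(- \frac{1}{13696}\right) - \frac{44987}{3221} = \frac{721}{3424} - \frac{44987}{3221} = - \frac{151713147}{11028704}$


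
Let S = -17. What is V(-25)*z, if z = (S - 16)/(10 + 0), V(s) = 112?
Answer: -1848/5 ≈ -369.60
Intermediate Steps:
z = -33/10 (z = (-17 - 16)/(10 + 0) = -33/10 ≈ -3.3000)
V(-25)*z = 112*(-33/10) = -1848/5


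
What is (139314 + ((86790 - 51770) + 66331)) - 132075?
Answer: 108590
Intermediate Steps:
(139314 + ((86790 - 51770) + 66331)) - 132075 = (139314 + (35020 + 66331)) - 132075 = (139314 + 101351) - 132075 = 240665 - 132075 = 108590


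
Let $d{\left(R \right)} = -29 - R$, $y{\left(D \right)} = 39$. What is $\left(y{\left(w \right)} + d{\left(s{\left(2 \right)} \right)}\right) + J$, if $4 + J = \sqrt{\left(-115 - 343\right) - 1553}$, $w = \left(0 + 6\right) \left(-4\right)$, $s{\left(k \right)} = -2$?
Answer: $8 + i \sqrt{2011} \approx 8.0 + 44.844 i$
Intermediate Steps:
$w = -24$ ($w = 6 \left(-4\right) = -24$)
$J = -4 + i \sqrt{2011}$ ($J = -4 + \sqrt{\left(-115 - 343\right) - 1553} = -4 + \sqrt{-458 - 1553} = -4 + \sqrt{-2011} = -4 + i \sqrt{2011} \approx -4.0 + 44.844 i$)
$\left(y{\left(w \right)} + d{\left(s{\left(2 \right)} \right)}\right) + J = \left(39 - 27\right) - \left(4 - i \sqrt{2011}\right) = 12 - \left(4 - i \sqrt{2011}\right) = 8 + i \sqrt{2011}$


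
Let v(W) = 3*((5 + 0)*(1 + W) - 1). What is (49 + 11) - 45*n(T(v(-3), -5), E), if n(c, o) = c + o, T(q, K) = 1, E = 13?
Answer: -570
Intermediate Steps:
v(W) = 12 + 15*W (v(W) = 3*(5*(1 + W) - 1) = 3*((5 + 5*W) - 1) = 3*(4 + 5*W) = 12 + 15*W)
(49 + 11) - 45*n(T(v(-3), -5), E) = (49 + 11) - 45*(1 + 13) = 60 - 45*14 = 60 - 630 = -570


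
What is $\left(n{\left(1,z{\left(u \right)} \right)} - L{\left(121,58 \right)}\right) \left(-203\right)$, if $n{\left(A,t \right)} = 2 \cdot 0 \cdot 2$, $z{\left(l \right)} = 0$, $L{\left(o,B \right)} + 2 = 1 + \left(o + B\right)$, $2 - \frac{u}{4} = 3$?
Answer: $36134$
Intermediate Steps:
$u = -4$ ($u = 8 - 12 = -4$)
$L{\left(o,B \right)} = -1 + B + o$ ($L{\left(o,B \right)} = -2 + \left(1 + \left(o + B\right)\right) = -2 + \left(1 + \left(B + o\right)\right) = -2 + \left(1 + B + o\right) = -1 + B + o$)
$n{\left(A,t \right)} = 0$ ($n{\left(A,t \right)} = 0 \cdot 2 = 0$)
$\left(n{\left(1,z{\left(u \right)} \right)} - L{\left(121,58 \right)}\right) \left(-203\right) = \left(0 - \left(-1 + 58 + 121\right)\right) \left(-203\right) = \left(0 - 178\right) \left(-203\right) = \left(-178\right) \left(-203\right) = 36134$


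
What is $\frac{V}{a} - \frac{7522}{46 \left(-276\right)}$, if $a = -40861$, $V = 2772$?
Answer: $\frac{136081565}{259385628} \approx 0.52463$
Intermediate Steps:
$\frac{V}{a} - \frac{7522}{46 \left(-276\right)} = \frac{2772}{-40861} - \frac{7522}{46 \left(-276\right)} = 2772 \left(- \frac{1}{40861}\right) - \frac{7522}{-12696} = - \frac{2772}{40861} - - \frac{3761}{6348} = - \frac{2772}{40861} + \frac{3761}{6348} = \frac{136081565}{259385628}$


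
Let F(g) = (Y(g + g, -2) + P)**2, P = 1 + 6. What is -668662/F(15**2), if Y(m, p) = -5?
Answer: -334331/2 ≈ -1.6717e+5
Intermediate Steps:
P = 7
F(g) = 4 (F(g) = (-5 + 7)**2 = 2**2 = 4)
-668662/F(15**2) = -668662/4 = -668662*1/4 = -334331/2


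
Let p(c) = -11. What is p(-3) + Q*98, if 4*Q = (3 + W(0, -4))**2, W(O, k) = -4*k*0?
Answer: 419/2 ≈ 209.50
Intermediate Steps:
W(O, k) = 0
Q = 9/4 (Q = (3 + 0)**2/4 = (1/4)*3**2 = (1/4)*9 = 9/4 ≈ 2.2500)
p(-3) + Q*98 = -11 + (9/4)*98 = -11 + 441/2 = 419/2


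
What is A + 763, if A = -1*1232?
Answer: -469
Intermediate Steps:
A = -1232
A + 763 = -1232 + 763 = -469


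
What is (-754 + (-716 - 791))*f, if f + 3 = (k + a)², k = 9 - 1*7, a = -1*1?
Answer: 4522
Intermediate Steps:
a = -1
k = 2 (k = 9 - 7 = 2)
f = -2 (f = -3 + (2 - 1)² = -3 + 1² = -3 + 1 = -2)
(-754 + (-716 - 791))*f = (-754 + (-716 - 791))*(-2) = (-754 - 1507)*(-2) = -2261*(-2) = 4522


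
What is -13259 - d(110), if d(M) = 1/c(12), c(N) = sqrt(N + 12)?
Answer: -13259 - sqrt(6)/12 ≈ -13259.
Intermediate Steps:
c(N) = sqrt(12 + N)
d(M) = sqrt(6)/12 (d(M) = 1/(sqrt(12 + 12)) = 1/(sqrt(24)) = 1/(2*sqrt(6)) = sqrt(6)/12)
-13259 - d(110) = -13259 - sqrt(6)/12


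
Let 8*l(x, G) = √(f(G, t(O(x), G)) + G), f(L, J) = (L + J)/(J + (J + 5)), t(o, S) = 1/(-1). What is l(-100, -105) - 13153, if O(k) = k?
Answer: -13153 + I*√1263/24 ≈ -13153.0 + 1.4808*I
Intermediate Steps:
t(o, S) = -1
f(L, J) = (J + L)/(5 + 2*J) (f(L, J) = (J + L)/(J + (5 + J)) = (J + L)/(5 + 2*J))
l(x, G) = √(-⅓ + 4*G/3)/8 (l(x, G) = √((-1 + G)/(5 + 2*(-1)) + G)/8 = √((-1 + G)/(5 - 2) + G)/8 = √((-1 + G)/3 + G)/8 = √((-⅓ + G/3) + G)/8 = √(-⅓ + 4*G/3)/8)
l(-100, -105) - 13153 = √(-3 + 12*(-105))/24 - 13153 = √(-3 - 1260)/24 - 13153 = √(-1263)/24 - 13153 = (I*√1263)/24 - 13153 = I*√1263/24 - 13153 = -13153 + I*√1263/24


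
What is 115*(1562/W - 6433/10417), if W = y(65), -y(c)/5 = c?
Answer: -422327817/677105 ≈ -623.73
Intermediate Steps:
y(c) = -5*c
W = -325 (W = -5*65 = -325)
115*(1562/W - 6433/10417) = 115*(1562/(-325) - 6433/10417) = 115*(1562*(-1/325) - 6433*1/10417) = 115*(-1562/325 - 6433/10417) = 115*(-18362079/3385525) = -422327817/677105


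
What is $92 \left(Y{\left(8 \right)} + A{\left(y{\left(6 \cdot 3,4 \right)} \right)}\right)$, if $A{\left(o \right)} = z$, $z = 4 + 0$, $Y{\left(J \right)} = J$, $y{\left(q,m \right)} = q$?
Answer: $1104$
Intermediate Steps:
$z = 4$
$A{\left(o \right)} = 4$
$92 \left(Y{\left(8 \right)} + A{\left(y{\left(6 \cdot 3,4 \right)} \right)}\right) = 92 \left(8 + 4\right) = 92 \cdot 12 = 1104$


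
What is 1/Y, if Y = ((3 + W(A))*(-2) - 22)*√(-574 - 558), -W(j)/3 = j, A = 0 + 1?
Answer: I*√283/12452 ≈ 0.001351*I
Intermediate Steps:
A = 1
W(j) = -3*j
Y = -44*I*√283 (Y = ((3 - 3*1)*(-2) - 22)*√(-574 - 558) = ((3 - 3)*(-2) - 22)*√(-1132) = (0*(-2) - 22)*(2*I*√283) = (0 - 22)*(2*I*√283) = -44*I*√283 ≈ -740.19*I)
1/Y = 1/(-44*I*√283) = I*√283/12452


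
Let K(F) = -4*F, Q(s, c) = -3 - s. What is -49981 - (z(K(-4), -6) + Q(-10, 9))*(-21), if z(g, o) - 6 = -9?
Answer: -49897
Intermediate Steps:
z(g, o) = -3 (z(g, o) = 6 - 9 = -3)
-49981 - (z(K(-4), -6) + Q(-10, 9))*(-21) = -49981 - (-3 + (-3 - 1*(-10)))*(-21) = -49981 - (-3 + (-3 + 10))*(-21) = -49981 - (-3 + 7)*(-21) = -49981 - 4*(-21) = -49981 - 1*(-84) = -49981 + 84 = -49897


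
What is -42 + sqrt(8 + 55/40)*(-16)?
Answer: -42 - 20*sqrt(6) ≈ -90.990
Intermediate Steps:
-42 + sqrt(8 + 55/40)*(-16) = -42 + sqrt(8 + 55*(1/40))*(-16) = -42 + sqrt(8 + 11/8)*(-16) = -42 + sqrt(75/8)*(-16) = -42 + (5*sqrt(6)/4)*(-16) = -42 - 20*sqrt(6)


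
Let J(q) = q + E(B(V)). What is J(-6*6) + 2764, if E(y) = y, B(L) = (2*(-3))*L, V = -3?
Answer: 2746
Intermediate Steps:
B(L) = -6*L
J(q) = 18 + q (J(q) = q - 6*(-3) = q + 18 = 18 + q)
J(-6*6) + 2764 = (18 - 6*6) + 2764 = (18 - 36) + 2764 = -18 + 2764 = 2746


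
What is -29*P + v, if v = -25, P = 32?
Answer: -953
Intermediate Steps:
-29*P + v = -29*32 - 25 = -928 - 25 = -953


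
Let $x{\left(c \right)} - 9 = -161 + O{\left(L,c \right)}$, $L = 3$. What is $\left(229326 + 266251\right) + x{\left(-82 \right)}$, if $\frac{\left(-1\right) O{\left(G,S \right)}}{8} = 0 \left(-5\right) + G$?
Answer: $495401$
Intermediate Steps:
$O{\left(G,S \right)} = - 8 G$ ($O{\left(G,S \right)} = - 8 \left(0 \left(-5\right) + G\right) = - 8 \left(0 + G\right) = - 8 G$)
$x{\left(c \right)} = -176$ ($x{\left(c \right)} = 9 - 185 = -176$)
$\left(229326 + 266251\right) + x{\left(-82 \right)} = \left(229326 + 266251\right) - 176 = 495577 - 176 = 495401$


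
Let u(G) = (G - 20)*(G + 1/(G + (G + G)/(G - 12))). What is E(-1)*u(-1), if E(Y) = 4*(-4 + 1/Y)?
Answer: -10080/11 ≈ -916.36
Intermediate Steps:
E(Y) = -16 + 4/Y (E(Y) = 4*(-4 + 1/Y) = -16 + 4/Y)
u(G) = (-20 + G)*(G + 1/(G + 2*G/(-12 + G))) (u(G) = (-20 + G)*(G + 1/(G + (2*G)/(-12 + G))) = (-20 + G)*(G + 1/(G + 2*G/(-12 + G))))
E(-1)*u(-1) = (-16 + 4/(-1))*((240 + (-1)⁴ - 32*(-1) - 30*(-1)³ + 201*(-1)²)/((-1)*(-10 - 1))) = (-16 + 4*(-1))*(-1*(240 + 1 + 32 - 30*(-1) + 201*1)/(-11)) = (-16 - 4)*(-1*(-1/11)*(240 + 1 + 32 + 30 + 201)) = -(-20)*(-1)*504/11 = -20*504/11 = -10080/11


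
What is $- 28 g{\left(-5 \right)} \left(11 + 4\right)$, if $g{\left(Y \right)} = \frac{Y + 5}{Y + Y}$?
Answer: $0$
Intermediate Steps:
$g{\left(Y \right)} = \frac{5 + Y}{2 Y}$
$- 28 g{\left(-5 \right)} \left(11 + 4\right) = - 28 \frac{5 - 5}{2 \left(-5\right)} \left(11 + 4\right) = - 28 \cdot \frac{1}{2} \left(- \frac{1}{5}\right) 0 \cdot 15 = \left(-28\right) 0 \cdot 15 = 0 \cdot 15 = 0$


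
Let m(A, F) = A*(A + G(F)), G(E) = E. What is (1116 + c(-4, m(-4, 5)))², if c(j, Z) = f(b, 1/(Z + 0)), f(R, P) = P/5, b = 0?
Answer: 498137761/400 ≈ 1.2453e+6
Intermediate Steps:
m(A, F) = A*(A + F)
f(R, P) = P/5 (f(R, P) = P*(⅕) = P/5)
c(j, Z) = 1/(5*Z) (c(j, Z) = 1/(5*(Z + 0)) = 1/(5*Z))
(1116 + c(-4, m(-4, 5)))² = (1116 + 1/(5*((-4*(-4 + 5)))))² = (1116 + 1/(5*((-4*1))))² = (1116 + (⅕)/(-4))² = (1116 + (⅕)*(-¼))² = (1116 - 1/20)² = (22319/20)² = 498137761/400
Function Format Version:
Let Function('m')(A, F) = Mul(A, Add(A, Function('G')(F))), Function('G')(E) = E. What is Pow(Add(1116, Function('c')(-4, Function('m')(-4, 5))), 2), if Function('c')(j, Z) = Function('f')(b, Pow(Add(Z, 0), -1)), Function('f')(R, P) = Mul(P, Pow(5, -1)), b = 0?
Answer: Rational(498137761, 400) ≈ 1.2453e+6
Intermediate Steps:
Function('m')(A, F) = Mul(A, Add(A, F))
Function('f')(R, P) = Mul(Rational(1, 5), P) (Function('f')(R, P) = Mul(P, Rational(1, 5)) = Mul(Rational(1, 5), P))
Function('c')(j, Z) = Mul(Rational(1, 5), Pow(Z, -1)) (Function('c')(j, Z) = Mul(Rational(1, 5), Pow(Add(Z, 0), -1)) = Mul(Rational(1, 5), Pow(Z, -1)))
Pow(Add(1116, Function('c')(-4, Function('m')(-4, 5))), 2) = Pow(Add(1116, Mul(Rational(1, 5), Pow(Mul(-4, Add(-4, 5)), -1))), 2) = Pow(Add(1116, Mul(Rational(1, 5), Pow(Mul(-4, 1), -1))), 2) = Pow(Add(1116, Mul(Rational(1, 5), Pow(-4, -1))), 2) = Pow(Add(1116, Mul(Rational(1, 5), Rational(-1, 4))), 2) = Pow(Add(1116, Rational(-1, 20)), 2) = Pow(Rational(22319, 20), 2) = Rational(498137761, 400)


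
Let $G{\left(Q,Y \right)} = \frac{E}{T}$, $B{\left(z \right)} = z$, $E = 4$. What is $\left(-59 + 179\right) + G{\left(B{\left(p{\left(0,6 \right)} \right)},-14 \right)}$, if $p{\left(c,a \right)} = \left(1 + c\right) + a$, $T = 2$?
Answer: $122$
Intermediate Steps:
$p{\left(c,a \right)} = 1 + a + c$
$G{\left(Q,Y \right)} = 2$ ($G{\left(Q,Y \right)} = \frac{4}{2} = 4 \cdot \frac{1}{2} = 2$)
$\left(-59 + 179\right) + G{\left(B{\left(p{\left(0,6 \right)} \right)},-14 \right)} = \left(-59 + 179\right) + 2 = 120 + 2 = 122$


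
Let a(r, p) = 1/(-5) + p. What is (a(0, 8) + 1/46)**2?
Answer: 3236401/52900 ≈ 61.180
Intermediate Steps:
a(r, p) = -1/5 + p
(a(0, 8) + 1/46)**2 = ((-1/5 + 8) + 1/46)**2 = (39/5 + 1/46)**2 = (1799/230)**2 = 3236401/52900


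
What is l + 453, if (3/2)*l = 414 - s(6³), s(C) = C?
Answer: 585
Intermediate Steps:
l = 132 (l = 2*(414 - 1*6³)/3 = 2*(414 - 1*216)/3 = 2*(414 - 216)/3 = (⅔)*198 = 132)
l + 453 = 132 + 453 = 585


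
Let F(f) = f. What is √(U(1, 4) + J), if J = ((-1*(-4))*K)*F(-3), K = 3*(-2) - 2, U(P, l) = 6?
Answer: √102 ≈ 10.100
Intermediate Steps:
K = -8 (K = -6 - 2 = -8)
J = 96 (J = (-1*(-4)*(-8))*(-3) = (4*(-8))*(-3) = -32*(-3) = 96)
√(U(1, 4) + J) = √(6 + 96) = √102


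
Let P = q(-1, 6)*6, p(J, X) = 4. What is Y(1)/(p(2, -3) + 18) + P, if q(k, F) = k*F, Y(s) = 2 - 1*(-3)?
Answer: -787/22 ≈ -35.773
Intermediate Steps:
Y(s) = 5 (Y(s) = 2 + 3 = 5)
q(k, F) = F*k
P = -36 (P = (6*(-1))*6 = -6*6 = -36)
Y(1)/(p(2, -3) + 18) + P = 5/(4 + 18) - 36 = 5/22 - 36 = -787/22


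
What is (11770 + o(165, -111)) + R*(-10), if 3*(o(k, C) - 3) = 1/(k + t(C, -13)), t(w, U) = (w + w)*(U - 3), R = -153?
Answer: 148341754/11151 ≈ 13303.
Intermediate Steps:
t(w, U) = 2*w*(-3 + U) (t(w, U) = (2*w)*(-3 + U) = 2*w*(-3 + U))
o(k, C) = 3 + 1/(3*(k - 32*C)) (o(k, C) = 3 + 1/(3*(k + 2*C*(-3 - 13))) = 3 + 1/(3*(k + 2*C*(-16))) = 3 + 1/(3*(k - 32*C)))
(11770 + o(165, -111)) + R*(-10) = (11770 + (-1 - 9*165 + 288*(-111))/(3*(-1*165 + 32*(-111)))) - 153*(-10) = (11770 + (-1 - 1485 - 31968)/(3*(-165 - 3552))) + 1530 = (11770 + (1/3)*(-33454)/(-3717)) + 1530 = (11770 + (1/3)*(-1/3717)*(-33454)) + 1530 = (11770 + 33454/11151) + 1530 = 131280724/11151 + 1530 = 148341754/11151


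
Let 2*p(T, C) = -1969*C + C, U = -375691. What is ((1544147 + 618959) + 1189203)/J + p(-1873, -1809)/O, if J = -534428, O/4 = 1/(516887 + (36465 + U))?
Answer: 42252749998888403/534428 ≈ 7.9062e+10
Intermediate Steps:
p(T, C) = -984*C (p(T, C) = (-1969*C + C)/2 = (-1968*C)/2 = -984*C)
O = 4/177661 (O = 4/(516887 + (36465 - 375691)) = 4/(516887 - 339226) = 4/177661 ≈ 2.2515e-5)
((1544147 + 618959) + 1189203)/J + p(-1873, -1809)/O = ((1544147 + 618959) + 1189203)/(-534428) + (-984*(-1809))/(4/177661) = (2163106 + 1189203)*(-1/534428) + 1780056*(177661/4) = 3352309*(-1/534428) + 79061632254 = -3352309/534428 + 79061632254 = 42252749998888403/534428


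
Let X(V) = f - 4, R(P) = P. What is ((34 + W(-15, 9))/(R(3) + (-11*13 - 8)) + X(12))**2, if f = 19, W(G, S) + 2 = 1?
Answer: 4782969/21904 ≈ 218.36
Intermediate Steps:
W(G, S) = -1 (W(G, S) = -2 + 1 = -1)
X(V) = 15 (X(V) = 19 - 4 = 15)
((34 + W(-15, 9))/(R(3) + (-11*13 - 8)) + X(12))**2 = ((34 - 1)/(3 + (-11*13 - 8)) + 15)**2 = (33/(3 + (-143 - 8)) + 15)**2 = (33/(3 - 151) + 15)**2 = (33/(-148) + 15)**2 = (33*(-1/148) + 15)**2 = (-33/148 + 15)**2 = (2187/148)**2 = 4782969/21904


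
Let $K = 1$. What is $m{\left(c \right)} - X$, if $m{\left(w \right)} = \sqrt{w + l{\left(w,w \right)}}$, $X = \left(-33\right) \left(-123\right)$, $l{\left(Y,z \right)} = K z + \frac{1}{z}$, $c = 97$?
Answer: $-4059 + \frac{3 \sqrt{202827}}{97} \approx -4045.1$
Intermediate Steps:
$l{\left(Y,z \right)} = z + \frac{1}{z}$ ($l{\left(Y,z \right)} = 1 z + \frac{1}{z} = z + \frac{1}{z}$)
$X = 4059$
$m{\left(w \right)} = \sqrt{\frac{1}{w} + 2 w}$ ($m{\left(w \right)} = \sqrt{w + \left(w + \frac{1}{w}\right)} = \sqrt{\frac{1}{w} + 2 w}$)
$m{\left(c \right)} - X = \sqrt{\frac{1}{97} + 2 \cdot 97} - 4059 = \sqrt{\frac{1}{97} + 194} - 4059 = \sqrt{\frac{18819}{97}} - 4059 = \frac{3 \sqrt{202827}}{97} - 4059 = -4059 + \frac{3 \sqrt{202827}}{97}$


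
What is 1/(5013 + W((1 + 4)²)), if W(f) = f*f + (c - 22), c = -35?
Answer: 1/5581 ≈ 0.00017918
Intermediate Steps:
W(f) = -57 + f² (W(f) = f*f + (-35 - 22) = f² - 57 = -57 + f²)
1/(5013 + W((1 + 4)²)) = 1/(5013 + (-57 + ((1 + 4)²)²)) = 1/(5013 + (-57 + (5²)²)) = 1/(5013 + (-57 + 25²)) = 1/(5013 + (-57 + 625)) = 1/(5013 + 568) = 1/5581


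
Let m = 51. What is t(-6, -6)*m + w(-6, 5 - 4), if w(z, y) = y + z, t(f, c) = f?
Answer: -311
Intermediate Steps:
t(-6, -6)*m + w(-6, 5 - 4) = -6*51 + ((5 - 4) - 6) = -306 + (1 - 6) = -306 - 5 = -311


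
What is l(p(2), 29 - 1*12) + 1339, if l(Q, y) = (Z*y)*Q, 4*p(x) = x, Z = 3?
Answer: 2729/2 ≈ 1364.5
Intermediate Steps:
p(x) = x/4
l(Q, y) = 3*Q*y (l(Q, y) = (3*y)*Q = 3*Q*y)
l(p(2), 29 - 1*12) + 1339 = 3*((¼)*2)*(29 - 1*12) + 1339 = 3*(½)*(29 - 12) + 1339 = 3*(½)*17 + 1339 = 51/2 + 1339 = 2729/2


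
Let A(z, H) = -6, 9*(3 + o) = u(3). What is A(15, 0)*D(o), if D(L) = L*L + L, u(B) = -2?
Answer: -1160/27 ≈ -42.963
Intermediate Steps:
o = -29/9 (o = -3 + (⅑)*(-2) = -3 - 2/9 = -29/9 ≈ -3.2222)
D(L) = L + L² (D(L) = L² + L = L + L²)
A(15, 0)*D(o) = -(-58)*(1 - 29/9)/3 = -(-58)*(-20)/(3*9) = -6*580/81 = -1160/27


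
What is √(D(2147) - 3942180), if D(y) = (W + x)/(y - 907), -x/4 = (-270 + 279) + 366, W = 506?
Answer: I*√378843575035/310 ≈ 1985.5*I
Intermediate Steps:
x = -1500 (x = -4*((-270 + 279) + 366) = -4*(9 + 366) = -4*375 = -1500)
D(y) = -994/(-907 + y) (D(y) = (506 - 1500)/(y - 907) = -994/(-907 + y))
√(D(2147) - 3942180) = √(-994/(-907 + 2147) - 3942180) = √(-994/1240 - 3942180) = √(-994*1/1240 - 3942180) = √(-497/620 - 3942180) = √(-2444152097/620) = I*√378843575035/310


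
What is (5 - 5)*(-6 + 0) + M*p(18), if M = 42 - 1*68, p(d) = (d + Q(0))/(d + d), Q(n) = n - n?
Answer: -13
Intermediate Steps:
Q(n) = 0
p(d) = ½ (p(d) = (d + 0)/(d + d) = d/((2*d)) = d*(1/(2*d)) = ½)
M = -26 (M = 42 - 68 = -26)
(5 - 5)*(-6 + 0) + M*p(18) = (5 - 5)*(-6 + 0) - 26*½ = 0*(-6) - 13 = 0 - 13 = -13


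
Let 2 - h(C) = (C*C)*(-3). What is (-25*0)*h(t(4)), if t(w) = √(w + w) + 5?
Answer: 0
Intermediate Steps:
t(w) = 5 + √2*√w (t(w) = √(2*w) + 5 = √2*√w + 5 = 5 + √2*√w)
h(C) = 2 + 3*C² (h(C) = 2 - C*C*(-3) = 2 - C²*(-3) = 2 - (-3)*C² = 2 + 3*C²)
(-25*0)*h(t(4)) = (-25*0)*(2 + 3*(5 + √2*√4)²) = 0*(2 + 3*(5 + √2*2)²) = 0*(2 + 3*(5 + 2*√2)²) = 0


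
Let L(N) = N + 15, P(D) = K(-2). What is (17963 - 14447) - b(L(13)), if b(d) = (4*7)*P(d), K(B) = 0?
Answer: 3516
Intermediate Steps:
P(D) = 0
L(N) = 15 + N
b(d) = 0 (b(d) = (4*7)*0 = 28*0 = 0)
(17963 - 14447) - b(L(13)) = (17963 - 14447) - 1*0 = 3516 + 0 = 3516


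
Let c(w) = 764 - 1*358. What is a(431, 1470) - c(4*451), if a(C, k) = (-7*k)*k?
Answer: -15126706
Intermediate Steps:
a(C, k) = -7*k²
c(w) = 406 (c(w) = 764 - 358 = 406)
a(431, 1470) - c(4*451) = -7*1470² - 1*406 = -7*2160900 - 406 = -15126300 - 406 = -15126706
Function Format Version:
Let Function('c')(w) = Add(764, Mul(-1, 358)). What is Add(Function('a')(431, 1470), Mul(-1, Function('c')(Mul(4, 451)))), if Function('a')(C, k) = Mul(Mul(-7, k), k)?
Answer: -15126706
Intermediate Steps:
Function('a')(C, k) = Mul(-7, Pow(k, 2))
Function('c')(w) = 406 (Function('c')(w) = Add(764, -358) = 406)
Add(Function('a')(431, 1470), Mul(-1, Function('c')(Mul(4, 451)))) = Add(Mul(-7, Pow(1470, 2)), Mul(-1, 406)) = Add(Mul(-7, 2160900), -406) = Add(-15126300, -406) = -15126706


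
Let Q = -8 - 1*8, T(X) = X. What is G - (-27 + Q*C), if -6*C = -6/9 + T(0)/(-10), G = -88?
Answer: -533/9 ≈ -59.222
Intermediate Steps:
Q = -16 (Q = -8 - 8 = -16)
C = ⅑ (C = -(-6/9 + 0/(-10))/6 = -(-6*⅑ + 0*(-⅒))/6 = -(-⅔ + 0)/6 = -⅙*(-⅔) = ⅑ ≈ 0.11111)
G - (-27 + Q*C) = -88 - (-27 - 16*⅑) = -88 - (-27 - 16/9) = -88 - 1*(-259/9) = -88 + 259/9 = -533/9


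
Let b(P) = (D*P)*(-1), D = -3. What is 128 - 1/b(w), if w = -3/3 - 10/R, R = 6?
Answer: 1025/8 ≈ 128.13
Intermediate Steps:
w = -8/3 (w = -3/3 - 10/6 = -3*⅓ - 10*⅙ = -1 - 5/3 = -8/3 ≈ -2.6667)
b(P) = 3*P (b(P) = -3*P*(-1) = 3*P)
128 - 1/b(w) = 128 - 1/(3*(-8/3)) = 128 - 1/(-8) = 128 - 1*(-⅛) = 128 + ⅛ = 1025/8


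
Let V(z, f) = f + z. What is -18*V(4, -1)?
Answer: -54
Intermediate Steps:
-18*V(4, -1) = -18*(-1 + 4) = -18*3 = -54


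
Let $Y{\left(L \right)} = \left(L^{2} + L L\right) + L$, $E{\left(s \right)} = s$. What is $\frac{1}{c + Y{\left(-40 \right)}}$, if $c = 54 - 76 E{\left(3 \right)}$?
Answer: $\frac{1}{2986} \approx 0.0003349$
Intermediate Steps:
$Y{\left(L \right)} = L + 2 L^{2}$ ($Y{\left(L \right)} = \left(L^{2} + L^{2}\right) + L = 2 L^{2} + L = L + 2 L^{2}$)
$c = -174$ ($c = 54 - 228 = -174$)
$\frac{1}{c + Y{\left(-40 \right)}} = \frac{1}{-174 - 40 \left(1 + 2 \left(-40\right)\right)} = \frac{1}{-174 - 40 \left(1 - 80\right)} = \frac{1}{-174 - -3160} = \frac{1}{-174 + 3160} = \frac{1}{2986}$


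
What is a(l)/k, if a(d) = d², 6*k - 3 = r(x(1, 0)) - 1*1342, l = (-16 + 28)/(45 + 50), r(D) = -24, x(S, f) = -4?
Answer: -864/12301075 ≈ -7.0238e-5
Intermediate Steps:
l = 12/95 ≈ 0.12632
k = -1363/6 (k = ½ + (-24 - 1*1342)/6 = ½ + (-24 - 1342)/6 = ½ + (⅙)*(-1366) = ½ - 683/3 = -1363/6 ≈ -227.17)
a(l)/k = (12/95)²/(-1363/6) = (144/9025)*(-6/1363) = -864/12301075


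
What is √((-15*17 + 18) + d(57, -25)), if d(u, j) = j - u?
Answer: I*√319 ≈ 17.861*I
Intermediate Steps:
√((-15*17 + 18) + d(57, -25)) = √((-15*17 + 18) + (-25 - 1*57)) = √((-255 + 18) + (-25 - 57)) = √(-237 - 82) = √(-319) = I*√319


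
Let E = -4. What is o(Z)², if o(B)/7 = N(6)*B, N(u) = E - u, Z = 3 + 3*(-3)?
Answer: 176400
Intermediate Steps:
Z = -6 (Z = 3 - 9 = -6)
N(u) = -4 - u
o(B) = -70*B (o(B) = 7*((-4 - 1*6)*B) = 7*((-4 - 6)*B) = 7*(-10*B) = -70*B)
o(Z)² = (-70*(-6))² = 420² = 176400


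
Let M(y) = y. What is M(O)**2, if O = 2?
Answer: 4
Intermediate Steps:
M(O)**2 = 2**2 = 4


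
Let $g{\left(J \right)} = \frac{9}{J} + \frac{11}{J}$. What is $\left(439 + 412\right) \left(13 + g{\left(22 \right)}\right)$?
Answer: $\frac{130203}{11} \approx 11837.0$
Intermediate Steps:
$g{\left(J \right)} = \frac{20}{J}$
$\left(439 + 412\right) \left(13 + g{\left(22 \right)}\right) = \left(439 + 412\right) \left(13 + \frac{20}{22}\right) = 851 \left(13 + 20 \cdot \frac{1}{22}\right) = 851 \left(13 + \frac{10}{11}\right) = 851 \cdot \frac{153}{11} = \frac{130203}{11}$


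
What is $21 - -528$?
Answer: $549$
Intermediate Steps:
$21 - -528 = 21 + 528 = 549$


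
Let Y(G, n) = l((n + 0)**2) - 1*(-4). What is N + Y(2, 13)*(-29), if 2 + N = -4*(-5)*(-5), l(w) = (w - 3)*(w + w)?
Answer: -1627350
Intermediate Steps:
l(w) = 2*w*(-3 + w) (l(w) = (-3 + w)*(2*w) = 2*w*(-3 + w))
Y(G, n) = 4 + 2*n**2*(-3 + n**2) (Y(G, n) = 2*(n + 0)**2*(-3 + (n + 0)**2) - 1*(-4) = 2*n**2*(-3 + n**2) + 4 = 4 + 2*n**2*(-3 + n**2))
N = -102 (N = -2 - 4*(-5)*(-5) = -2 + 20*(-5) = -2 - 100 = -102)
N + Y(2, 13)*(-29) = -102 + (4 + 2*13**2*(-3 + 13**2))*(-29) = -102 + (4 + 2*169*(-3 + 169))*(-29) = -102 + (4 + 2*169*166)*(-29) = -102 + (4 + 56108)*(-29) = -102 + 56112*(-29) = -102 - 1627248 = -1627350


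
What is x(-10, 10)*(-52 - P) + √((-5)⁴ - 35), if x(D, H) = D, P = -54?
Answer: -20 + √590 ≈ 4.2899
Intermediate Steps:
x(-10, 10)*(-52 - P) + √((-5)⁴ - 35) = -10*(-52 - 1*(-54)) + √((-5)⁴ - 35) = -10*(-52 + 54) + √(625 - 35) = -10*2 + √590 = -20 + √590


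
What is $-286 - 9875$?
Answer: $-10161$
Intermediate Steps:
$-286 - 9875 = -10161$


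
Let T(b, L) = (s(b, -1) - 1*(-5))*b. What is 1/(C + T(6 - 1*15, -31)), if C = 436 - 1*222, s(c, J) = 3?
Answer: 1/142 ≈ 0.0070423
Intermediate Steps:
C = 214 (C = 436 - 222 = 214)
T(b, L) = 8*b (T(b, L) = (3 - 1*(-5))*b = (3 + 5)*b = 8*b)
1/(C + T(6 - 1*15, -31)) = 1/(214 + 8*(6 - 1*15)) = 1/(214 + 8*(6 - 15)) = 1/(214 + 8*(-9)) = 1/(214 - 72) = 1/142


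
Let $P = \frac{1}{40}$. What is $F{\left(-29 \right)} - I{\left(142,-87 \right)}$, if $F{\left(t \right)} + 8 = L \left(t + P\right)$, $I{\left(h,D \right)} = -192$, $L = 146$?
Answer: $- \frac{80927}{20} \approx -4046.4$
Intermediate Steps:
$P = \frac{1}{40} \approx 0.025$
$F{\left(t \right)} = - \frac{87}{20} + 146 t$ ($F{\left(t \right)} = -8 + 146 \left(t + \frac{1}{40}\right) = -8 + 146 \left(\frac{1}{40} + t\right) = -8 + \left(\frac{73}{20} + 146 t\right) = - \frac{87}{20} + 146 t$)
$F{\left(-29 \right)} - I{\left(142,-87 \right)} = \left(- \frac{87}{20} + 146 \left(-29\right)\right) - -192 = \left(- \frac{87}{20} - 4234\right) + 192 = - \frac{84767}{20} + 192 = - \frac{80927}{20}$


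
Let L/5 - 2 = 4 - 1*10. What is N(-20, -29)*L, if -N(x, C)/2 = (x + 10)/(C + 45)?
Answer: -25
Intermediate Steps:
N(x, C) = -2*(10 + x)/(45 + C) (N(x, C) = -2*(x + 10)/(C + 45) = -2*(10 + x)/(45 + C))
L = -20 (L = 10 + 5*(4 - 1*10) = 10 + 5*(4 - 10) = 10 + 5*(-6) = 10 - 30 = -20)
N(-20, -29)*L = (2*(-10 - 1*(-20))/(45 - 29))*(-20) = (2*(-10 + 20)/16)*(-20) = (2*(1/16)*10)*(-20) = (5/4)*(-20) = -25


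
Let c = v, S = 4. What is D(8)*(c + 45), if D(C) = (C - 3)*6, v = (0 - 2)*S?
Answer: 1110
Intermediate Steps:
v = -8 (v = (0 - 2)*4 = -2*4 = -8)
D(C) = -18 + 6*C (D(C) = (-3 + C)*6 = -18 + 6*C)
c = -8
D(8)*(c + 45) = (-18 + 6*8)*(-8 + 45) = (-18 + 48)*37 = 30*37 = 1110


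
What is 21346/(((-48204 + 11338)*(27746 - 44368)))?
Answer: 10673/306393326 ≈ 3.4834e-5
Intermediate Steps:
21346/(((-48204 + 11338)*(27746 - 44368))) = 21346/((-36866*(-16622))) = 21346/612786652 = 21346*(1/612786652) = 10673/306393326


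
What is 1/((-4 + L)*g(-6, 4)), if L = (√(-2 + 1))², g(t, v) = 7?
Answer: -1/35 ≈ -0.028571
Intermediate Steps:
L = -1 (L = (√(-1))² = I² = -1)
1/((-4 + L)*g(-6, 4)) = 1/((-4 - 1)*7) = 1/(-5*7) = 1/(-35) = -1/35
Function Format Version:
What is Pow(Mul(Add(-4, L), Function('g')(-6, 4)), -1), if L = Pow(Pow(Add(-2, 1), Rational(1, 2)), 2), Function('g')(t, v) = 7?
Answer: Rational(-1, 35) ≈ -0.028571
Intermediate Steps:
L = -1 (L = Pow(Pow(-1, Rational(1, 2)), 2) = Pow(I, 2) = -1)
Pow(Mul(Add(-4, L), Function('g')(-6, 4)), -1) = Pow(Mul(Add(-4, -1), 7), -1) = Pow(Mul(-5, 7), -1) = Pow(-35, -1) = Rational(-1, 35)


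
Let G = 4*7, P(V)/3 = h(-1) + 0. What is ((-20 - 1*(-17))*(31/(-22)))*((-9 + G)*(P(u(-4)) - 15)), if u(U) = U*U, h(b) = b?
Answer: -15903/11 ≈ -1445.7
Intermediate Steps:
u(U) = U²
P(V) = -3 (P(V) = 3*(-1 + 0) = 3*(-1) = -3)
G = 28
((-20 - 1*(-17))*(31/(-22)))*((-9 + G)*(P(u(-4)) - 15)) = ((-20 - 1*(-17))*(31/(-22)))*((-9 + 28)*(-3 - 15)) = ((-20 + 17)*(31*(-1/22)))*(19*(-18)) = -3*(-31/22)*(-342) = (93/22)*(-342) = -15903/11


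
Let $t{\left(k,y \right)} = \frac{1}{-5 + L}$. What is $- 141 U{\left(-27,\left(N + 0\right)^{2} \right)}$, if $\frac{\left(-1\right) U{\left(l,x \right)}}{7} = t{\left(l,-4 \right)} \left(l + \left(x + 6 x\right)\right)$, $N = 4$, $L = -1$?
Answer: $- \frac{27965}{2} \approx -13983.0$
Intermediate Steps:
$t{\left(k,y \right)} = - \frac{1}{6}$ ($t{\left(k,y \right)} = \frac{1}{-5 - 1} = \frac{1}{-6} = - \frac{1}{6}$)
$U{\left(l,x \right)} = \frac{7 l}{6} + \frac{49 x}{6}$ ($U{\left(l,x \right)} = - 7 \left(- \frac{l + \left(x + 6 x\right)}{6}\right) = - 7 \left(- \frac{l + 7 x}{6}\right) = - 7 \left(- \frac{7 x}{6} - \frac{l}{6}\right) = \frac{7 l}{6} + \frac{49 x}{6}$)
$- 141 U{\left(-27,\left(N + 0\right)^{2} \right)} = - 141 \left(\frac{7}{6} \left(-27\right) + \frac{49 \left(4 + 0\right)^{2}}{6}\right) = - 141 \left(- \frac{63}{2} + \frac{49 \cdot 4^{2}}{6}\right) = - 141 \left(- \frac{63}{2} + \frac{49}{6} \cdot 16\right) = - 141 \left(- \frac{63}{2} + \frac{392}{3}\right) = \left(-141\right) \frac{595}{6} = - \frac{27965}{2}$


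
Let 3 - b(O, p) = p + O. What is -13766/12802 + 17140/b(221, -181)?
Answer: -2972103/6401 ≈ -464.32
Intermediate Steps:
b(O, p) = 3 - O - p (b(O, p) = 3 - (p + O) = 3 - (O + p) = 3 + (-O - p) = 3 - O - p)
-13766/12802 + 17140/b(221, -181) = -13766/12802 + 17140/(3 - 1*221 - 1*(-181)) = -13766*1/12802 + 17140/(3 - 221 + 181) = -6883/6401 + 17140/(-37) = -6883/6401 + 17140*(-1/37) = -6883/6401 - 17140/37 = -2972103/6401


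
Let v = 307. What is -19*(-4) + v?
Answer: 383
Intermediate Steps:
-19*(-4) + v = -19*(-4) + 307 = 76 + 307 = 383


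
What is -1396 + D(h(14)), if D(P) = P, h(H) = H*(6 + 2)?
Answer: -1284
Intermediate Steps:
h(H) = 8*H (h(H) = H*8 = 8*H)
-1396 + D(h(14)) = -1396 + 8*14 = -1396 + 112 = -1284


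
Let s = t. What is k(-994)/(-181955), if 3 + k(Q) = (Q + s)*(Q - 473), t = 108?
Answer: -1299759/181955 ≈ -7.1433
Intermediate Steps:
s = 108
k(Q) = -3 + (-473 + Q)*(108 + Q) (k(Q) = -3 + (Q + 108)*(Q - 473) = -3 + (108 + Q)*(-473 + Q) = -3 + (-473 + Q)*(108 + Q))
k(-994)/(-181955) = (-51087 + (-994)² - 365*(-994))/(-181955) = (-51087 + 988036 + 362810)*(-1/181955) = 1299759*(-1/181955) = -1299759/181955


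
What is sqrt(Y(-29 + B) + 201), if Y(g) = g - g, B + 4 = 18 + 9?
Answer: sqrt(201) ≈ 14.177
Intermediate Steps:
B = 23 (B = -4 + (18 + 9) = -4 + 27 = 23)
Y(g) = 0
sqrt(Y(-29 + B) + 201) = sqrt(0 + 201) = sqrt(201)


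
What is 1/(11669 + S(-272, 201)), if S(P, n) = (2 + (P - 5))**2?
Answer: 1/87294 ≈ 1.1456e-5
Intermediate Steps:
S(P, n) = (-3 + P)**2 (S(P, n) = (2 + (-5 + P))**2 = (-3 + P)**2)
1/(11669 + S(-272, 201)) = 1/(11669 + (-3 - 272)**2) = 1/(11669 + (-275)**2) = 1/(11669 + 75625) = 1/87294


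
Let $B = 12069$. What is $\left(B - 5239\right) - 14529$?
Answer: $-7699$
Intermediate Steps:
$\left(B - 5239\right) - 14529 = \left(12069 - 5239\right) - 14529 = 6830 - 14529 = -7699$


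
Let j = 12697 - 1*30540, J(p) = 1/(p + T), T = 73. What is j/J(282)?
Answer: -6334265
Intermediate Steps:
J(p) = 1/(73 + p) (J(p) = 1/(p + 73) = 1/(73 + p))
j = -17843 (j = 12697 - 30540 = -17843)
j/J(282) = -17843/(1/(73 + 282)) = -17843/(1/355) = -17843/1/355 = -17843*355 = -6334265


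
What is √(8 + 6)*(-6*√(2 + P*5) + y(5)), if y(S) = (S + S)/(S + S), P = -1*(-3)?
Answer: √14 - 6*√238 ≈ -88.822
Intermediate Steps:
P = 3
y(S) = 1 (y(S) = (2*S)/((2*S)) = (2*S)*(1/(2*S)) = 1)
√(8 + 6)*(-6*√(2 + P*5) + y(5)) = √(8 + 6)*(-6*√(2 + 3*5) + 1) = √14*(-6*√(2 + 15) + 1) = √14*(-6*√17 + 1) = √14*(1 - 6*√17)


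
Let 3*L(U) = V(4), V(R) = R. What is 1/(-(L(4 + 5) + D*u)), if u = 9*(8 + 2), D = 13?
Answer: -3/3514 ≈ -0.00085373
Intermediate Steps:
L(U) = 4/3 (L(U) = (1/3)*4 = 4/3)
u = 90 (u = 9*10 = 90)
1/(-(L(4 + 5) + D*u)) = 1/(-(4/3 + 13*90)) = 1/(-(4/3 + 1170)) = 1/(-1*3514/3) = 1/(-3514/3) = -3/3514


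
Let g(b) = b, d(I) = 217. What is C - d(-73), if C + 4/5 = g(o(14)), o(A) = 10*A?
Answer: -389/5 ≈ -77.800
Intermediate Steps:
C = 696/5 (C = -4/5 + 10*14 = -4/5 + 140 = 696/5 ≈ 139.20)
C - d(-73) = 696/5 - 1*217 = 696/5 - 217 = -389/5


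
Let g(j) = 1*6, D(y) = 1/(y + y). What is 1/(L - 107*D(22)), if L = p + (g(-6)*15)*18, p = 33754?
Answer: 44/1556349 ≈ 2.8271e-5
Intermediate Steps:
D(y) = 1/(2*y)
g(j) = 6
L = 35374 (L = 33754 + (6*15)*18 = 33754 + 90*18 = 33754 + 1620 = 35374)
1/(L - 107*D(22)) = 1/(35374 - 107/(2*22)) = 1/(35374 - 107*1/44) = 1/(35374 - 107/44) = 1/(1556349/44) = 44/1556349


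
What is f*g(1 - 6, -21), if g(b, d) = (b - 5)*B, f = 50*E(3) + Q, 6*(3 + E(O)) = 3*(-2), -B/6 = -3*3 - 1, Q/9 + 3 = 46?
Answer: -112200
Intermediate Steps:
Q = 387 (Q = -27 + 9*46 = -27 + 414 = 387)
B = 60 (B = -6*(-3*3 - 1) = -6*(-9 - 1) = -6*(-10) = 60)
E(O) = -4 (E(O) = -3 + (3*(-2))/6 = -3 + (⅙)*(-6) = -3 - 1 = -4)
f = 187 (f = 50*(-4) + 387 = -200 + 387 = 187)
g(b, d) = -300 + 60*b (g(b, d) = (b - 5)*60 = (-5 + b)*60 = -300 + 60*b)
f*g(1 - 6, -21) = 187*(-300 + 60*(1 - 6)) = 187*(-300 + 60*(-5)) = 187*(-300 - 300) = 187*(-600) = -112200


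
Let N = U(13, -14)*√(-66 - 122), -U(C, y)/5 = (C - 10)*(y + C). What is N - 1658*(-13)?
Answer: 21554 + 30*I*√47 ≈ 21554.0 + 205.67*I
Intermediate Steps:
U(C, y) = -5*(-10 + C)*(C + y) (U(C, y) = -5*(C - 10)*(y + C) = -5*(-10 + C)*(C + y))
N = 30*I*√47 (N = (-5*13² + 50*13 + 50*(-14) - 5*13*(-14))*√(-66 - 122) = (-5*169 + 650 - 700 + 910)*√(-188) = (-845 + 650 - 700 + 910)*(2*I*√47) = 15*(2*I*√47) = 30*I*√47 ≈ 205.67*I)
N - 1658*(-13) = 30*I*√47 - 1658*(-13) = 30*I*√47 - 1*(-21554) = 30*I*√47 + 21554 = 21554 + 30*I*√47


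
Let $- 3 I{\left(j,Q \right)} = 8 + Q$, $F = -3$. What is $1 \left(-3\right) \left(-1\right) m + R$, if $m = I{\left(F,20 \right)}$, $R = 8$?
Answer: $-20$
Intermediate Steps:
$I{\left(j,Q \right)} = - \frac{8}{3} - \frac{Q}{3}$ ($I{\left(j,Q \right)} = - \frac{8 + Q}{3} = - \frac{8}{3} - \frac{Q}{3}$)
$m = - \frac{28}{3}$ ($m = - \frac{8}{3} - \frac{20}{3} = - \frac{28}{3} \approx -9.3333$)
$1 \left(-3\right) \left(-1\right) m + R = 1 \left(-3\right) \left(-1\right) \left(- \frac{28}{3}\right) + 8 = \left(-3\right) \left(-1\right) \left(- \frac{28}{3}\right) + 8 = 3 \left(- \frac{28}{3}\right) + 8 = -28 + 8 = -20$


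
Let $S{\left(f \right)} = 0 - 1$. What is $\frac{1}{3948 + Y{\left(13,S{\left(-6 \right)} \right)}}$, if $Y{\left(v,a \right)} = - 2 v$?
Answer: $\frac{1}{3922} \approx 0.00025497$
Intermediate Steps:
$S{\left(f \right)} = -1$ ($S{\left(f \right)} = 0 - 1 = -1$)
$\frac{1}{3948 + Y{\left(13,S{\left(-6 \right)} \right)}} = \frac{1}{3948 - 26} = \frac{1}{3922}$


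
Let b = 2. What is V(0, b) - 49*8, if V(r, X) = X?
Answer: -390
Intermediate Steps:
V(0, b) - 49*8 = 2 - 49*8 = 2 - 392 = -390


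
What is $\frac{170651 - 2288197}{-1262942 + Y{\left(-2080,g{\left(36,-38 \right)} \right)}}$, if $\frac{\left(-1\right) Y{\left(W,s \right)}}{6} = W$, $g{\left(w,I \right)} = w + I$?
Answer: $\frac{1058773}{625231} \approx 1.6934$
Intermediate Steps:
$g{\left(w,I \right)} = I + w$
$Y{\left(W,s \right)} = - 6 W$
$\frac{170651 - 2288197}{-1262942 + Y{\left(-2080,g{\left(36,-38 \right)} \right)}} = \frac{170651 - 2288197}{-1262942 - -12480} = - \frac{2117546}{-1262942 + 12480} = - \frac{2117546}{-1250462} = \left(-2117546\right) \left(- \frac{1}{1250462}\right) = \frac{1058773}{625231}$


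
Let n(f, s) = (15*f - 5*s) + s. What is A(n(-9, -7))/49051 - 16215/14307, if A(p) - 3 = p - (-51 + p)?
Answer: -264863129/233924219 ≈ -1.1323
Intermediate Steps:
n(f, s) = -4*s + 15*f (n(f, s) = (-5*s + 15*f) + s = -4*s + 15*f)
A(p) = 54 (A(p) = 3 + (p - (-51 + p)) = 3 + (p + (51 - p)) = 3 + 51 = 54)
A(n(-9, -7))/49051 - 16215/14307 = 54/49051 - 16215/14307 = 54*(1/49051) - 16215*1/14307 = 54/49051 - 5405/4769 = -264863129/233924219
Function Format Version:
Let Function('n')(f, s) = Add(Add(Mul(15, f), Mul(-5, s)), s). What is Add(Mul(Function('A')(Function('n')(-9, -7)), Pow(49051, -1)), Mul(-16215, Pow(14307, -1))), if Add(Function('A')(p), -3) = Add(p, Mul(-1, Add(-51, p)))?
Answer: Rational(-264863129, 233924219) ≈ -1.1323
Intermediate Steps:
Function('n')(f, s) = Add(Mul(-4, s), Mul(15, f)) (Function('n')(f, s) = Add(Add(Mul(-5, s), Mul(15, f)), s) = Add(Mul(-4, s), Mul(15, f)))
Function('A')(p) = 54 (Function('A')(p) = Add(3, Add(p, Mul(-1, Add(-51, p)))) = Add(3, Add(p, Add(51, Mul(-1, p)))) = Add(3, 51) = 54)
Add(Mul(Function('A')(Function('n')(-9, -7)), Pow(49051, -1)), Mul(-16215, Pow(14307, -1))) = Add(Mul(54, Pow(49051, -1)), Mul(-16215, Pow(14307, -1))) = Add(Mul(54, Rational(1, 49051)), Mul(-16215, Rational(1, 14307))) = Add(Rational(54, 49051), Rational(-5405, 4769)) = Rational(-264863129, 233924219)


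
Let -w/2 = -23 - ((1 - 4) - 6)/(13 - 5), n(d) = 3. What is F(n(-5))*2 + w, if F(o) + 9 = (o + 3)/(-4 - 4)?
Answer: 97/4 ≈ 24.250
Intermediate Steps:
F(o) = -75/8 - o/8 (F(o) = -9 + (o + 3)/(-4 - 4) = -9 + (3 + o)/(-8) = -9 + (3 + o)*(-⅛) = -9 + (-3/8 - o/8) = -75/8 - o/8)
w = 175/4 (w = -2*(-23 - ((1 - 4) - 6)/(13 - 5)) = -2*(-23 - (-3 - 6)/8) = -2*(-23 - (-9)/8) = -2*(-23 - 1*(-9/8)) = -2*(-23 + 9/8) = -2*(-175/8) = 175/4 ≈ 43.750)
F(n(-5))*2 + w = (-75/8 - ⅛*3)*2 + 175/4 = (-75/8 - 3/8)*2 + 175/4 = -39/4*2 + 175/4 = -39/2 + 175/4 = 97/4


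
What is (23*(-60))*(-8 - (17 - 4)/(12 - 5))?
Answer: 95220/7 ≈ 13603.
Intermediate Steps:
(23*(-60))*(-8 - (17 - 4)/(12 - 5)) = -1380*(-8 - 13/7) = -1380*(-69/7) = 95220/7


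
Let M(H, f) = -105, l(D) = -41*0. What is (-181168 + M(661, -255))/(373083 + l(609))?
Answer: -181273/373083 ≈ -0.48588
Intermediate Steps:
l(D) = 0
(-181168 + M(661, -255))/(373083 + l(609)) = (-181168 - 105)/(373083 + 0) = -181273/373083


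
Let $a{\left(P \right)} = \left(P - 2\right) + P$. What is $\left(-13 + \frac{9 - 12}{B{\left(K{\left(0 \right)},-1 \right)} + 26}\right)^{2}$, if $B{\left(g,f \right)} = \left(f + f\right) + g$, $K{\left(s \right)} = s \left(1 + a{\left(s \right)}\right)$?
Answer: $\frac{11025}{64} \approx 172.27$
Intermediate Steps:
$a{\left(P \right)} = -2 + 2 P$ ($a{\left(P \right)} = \left(-2 + P\right) + P = -2 + 2 P$)
$K{\left(s \right)} = s \left(-1 + 2 s\right)$ ($K{\left(s \right)} = s \left(1 + \left(-2 + 2 s\right)\right) = s \left(-1 + 2 s\right)$)
$B{\left(g,f \right)} = g + 2 f$ ($B{\left(g,f \right)} = 2 f + g = g + 2 f$)
$\left(-13 + \frac{9 - 12}{B{\left(K{\left(0 \right)},-1 \right)} + 26}\right)^{2} = \left(-13 + \frac{9 - 12}{\left(0 \left(-1 + 2 \cdot 0\right) + 2 \left(-1\right)\right) + 26}\right)^{2} = \left(-13 - \frac{3}{\left(0 \left(-1 + 0\right) - 2\right) + 26}\right)^{2} = \left(-13 - \frac{3}{\left(0 \left(-1\right) - 2\right) + 26}\right)^{2} = \left(-13 - \frac{3}{\left(0 - 2\right) + 26}\right)^{2} = \left(-13 - \frac{3}{-2 + 26}\right)^{2} = \left(-13 - \frac{3}{24}\right)^{2} = \left(-13 - \frac{1}{8}\right)^{2} = \left(- \frac{105}{8}\right)^{2} = \frac{11025}{64}$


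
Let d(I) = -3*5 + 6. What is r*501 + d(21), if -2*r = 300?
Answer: -75159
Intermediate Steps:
r = -150 (r = -1/2*300 = -150)
d(I) = -9 (d(I) = -15 + 6 = -9)
r*501 + d(21) = -150*501 - 9 = -75150 - 9 = -75159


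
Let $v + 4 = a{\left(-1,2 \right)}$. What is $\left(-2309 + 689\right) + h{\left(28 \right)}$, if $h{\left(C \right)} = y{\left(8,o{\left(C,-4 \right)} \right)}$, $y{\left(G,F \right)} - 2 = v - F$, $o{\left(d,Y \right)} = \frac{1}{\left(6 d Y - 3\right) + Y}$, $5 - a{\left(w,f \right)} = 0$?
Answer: $- \frac{1097942}{679} \approx -1617.0$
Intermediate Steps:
$a{\left(w,f \right)} = 5$ ($a{\left(w,f \right)} = 5 - 0 = 5 + 0 = 5$)
$v = 1$ ($v = -4 + 5 = 1$)
$o{\left(d,Y \right)} = \frac{1}{-3 + Y + 6 Y d}$ ($o{\left(d,Y \right)} = \frac{1}{\left(6 Y d - 3\right) + Y} = \frac{1}{\left(-3 + 6 Y d\right) + Y} = \frac{1}{-3 + Y + 6 Y d}$)
$y{\left(G,F \right)} = 3 - F$ ($y{\left(G,F \right)} = 2 - \left(-1 + F\right) = 3 - F$)
$h{\left(C \right)} = 3 - \frac{1}{-7 - 24 C}$ ($h{\left(C \right)} = 3 - \frac{1}{-3 - 4 + 6 \left(-4\right) C} = 3 - \frac{1}{-3 - 4 - 24 C} = 3 - \frac{1}{-7 - 24 C}$)
$\left(-2309 + 689\right) + h{\left(28 \right)} = \left(-2309 + 689\right) + \frac{2 \left(11 + 36 \cdot 28\right)}{7 + 24 \cdot 28} = -1620 + \frac{2 \left(11 + 1008\right)}{7 + 672} = -1620 + 2 \cdot \frac{1}{679} \cdot 1019 = -1620 + \frac{2038}{679} = - \frac{1097942}{679}$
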